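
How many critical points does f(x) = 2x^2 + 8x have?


Find where f'(x) = 0:
f'(x) = 4x + 8
Set f'(x) = 0:
4x + 8 = 0
x = -8 / 4 = -2
This is a linear equation in x, so there is exactly one solution.
Number of critical points: 1

1


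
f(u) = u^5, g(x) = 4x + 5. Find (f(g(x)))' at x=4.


Using the chain rule: (f(g(x)))' = f'(g(x)) * g'(x)
First, find g(4):
g(4) = 4 * 4 + 5 = 21
Next, f'(u) = 5u^4
And g'(x) = 4
So f'(g(4)) * g'(4)
= 5 * 21^4 * 4
= 5 * 194481 * 4
= 3889620

3889620


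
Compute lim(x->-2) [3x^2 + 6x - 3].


Since polynomials are continuous, we use direct substitution.
lim(x->-2) of 3x^2 + 6x - 3
= 3 * (-2)^2 + 6 * (-2) - 3
= 12 - 12 - 3
= -3

-3


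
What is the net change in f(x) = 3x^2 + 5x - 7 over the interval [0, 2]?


Net change = f(b) - f(a)
f(x) = 3x^2 + 5x - 7
Compute f(2):
f(2) = 3 * 2^2 + 5 * 2 - 7
= 12 + 10 - 7
= 15
Compute f(0):
f(0) = 3 * 0^2 + 5 * 0 - 7
= 0 + 0 - 7
= -7
Net change = 15 - (-7) = 22

22


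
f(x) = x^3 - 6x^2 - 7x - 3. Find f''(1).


First derivative:
f'(x) = 3x^2 - 12x - 7
Second derivative:
f''(x) = 6x - 12
Substitute x = 1:
f''(1) = 6 * 1 - 12
= 6 - 12
= -6

-6


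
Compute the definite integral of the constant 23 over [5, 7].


The integral of a constant k over [a, b] equals k * (b - a).
integral from 5 to 7 of 23 dx
= 23 * (7 - 5)
= 23 * 2
= 46

46


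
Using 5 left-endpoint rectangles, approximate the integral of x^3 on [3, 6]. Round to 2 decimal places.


Left Riemann sum uses left endpoints of each subinterval.
Interval: [3, 6], n = 5
dx = (6 - 3) / 5 = 3/5
Left endpoints: [3, 18/5, 21/5, 24/5, 27/5]
f values: [27, 5832/125, 9261/125, 13824/125, 19683/125]
Sum = dx * (sum of f values)
= 3/5 * 2079/5
= 6237/25 = 249.48

249.48


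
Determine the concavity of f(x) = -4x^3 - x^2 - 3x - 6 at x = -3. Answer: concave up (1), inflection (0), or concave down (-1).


Concavity is determined by the sign of f''(x).
f(x) = -4x^3 - x^2 - 3x - 6
f'(x) = -12x^2 - 2x - 3
f''(x) = -24x - 2
f''(-3) = -24 * (-3) - 2
= 72 - 2
= 70
Since f''(-3) > 0, the function is concave up (1)

1


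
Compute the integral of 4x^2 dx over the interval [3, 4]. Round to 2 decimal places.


Find the antiderivative of 4x^2:
F(x) = 4/3 * x^3
Apply the Fundamental Theorem of Calculus:
F(4) - F(3)
= 4/3 * 4^3 - 4/3 * 3^3
= 4/3 * (64 - 27)
= 4/3 * 37
= 148/3 ≈ 49.33

49.33


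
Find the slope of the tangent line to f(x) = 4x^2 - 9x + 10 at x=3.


The slope of the tangent line equals f'(x) at the point.
f(x) = 4x^2 - 9x + 10
f'(x) = 8x - 9
At x = 3:
f'(3) = 8 * 3 - 9
= 24 - 9
= 15

15


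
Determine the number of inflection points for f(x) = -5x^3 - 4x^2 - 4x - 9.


Inflection points occur where f''(x) = 0 and concavity changes.
f(x) = -5x^3 - 4x^2 - 4x - 9
f'(x) = -15x^2 - 8x - 4
f''(x) = -30x - 8
Set f''(x) = 0:
-30x - 8 = 0
x = 8 / (-30) = -4/15
Since f''(x) is linear (degree 1), it changes sign at this point.
Therefore there is exactly 1 inflection point.

1


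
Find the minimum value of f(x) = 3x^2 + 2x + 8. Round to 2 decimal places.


For a quadratic f(x) = ax^2 + bx + c with a > 0, the minimum is at the vertex.
Vertex x-coordinate: x = -b/(2a)
x = -(2) / (2 * 3)
x = -2/6 = -1/3
Substitute back to find the minimum value:
f(-1/3) = 3 * (-1/3)^2 + 2 * (-1/3) + 8
= 1/3 - 2/3 + 8
= 23/3 ≈ 7.67

7.67


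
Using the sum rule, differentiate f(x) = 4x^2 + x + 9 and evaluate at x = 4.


Differentiate term by term using power and sum rules:
f(x) = 4x^2 + x + 9
f'(x) = 8x + 1
Substitute x = 4:
f'(4) = 8 * 4 + 1
= 32 + 1
= 33

33


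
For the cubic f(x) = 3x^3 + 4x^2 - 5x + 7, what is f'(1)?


Differentiate f(x) = 3x^3 + 4x^2 - 5x + 7 term by term:
f'(x) = 9x^2 + 8x - 5
Substitute x = 1:
f'(1) = 9 * 1^2 + 8 * 1 - 5
= 9 + 8 - 5
= 12

12


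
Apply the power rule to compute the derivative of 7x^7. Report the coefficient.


We apply the power rule: d/dx [ax^n] = a*n * x^(n-1)
d/dx [7x^7]
= 7 * 7 * x^(7-1)
= 49x^6
The coefficient is 49

49


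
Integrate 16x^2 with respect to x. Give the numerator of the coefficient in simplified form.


Apply the power rule for integration:
integral of ax^n dx = a/(n+1) * x^(n+1) + C
integral of 16x^2 dx
= 16/3 * x^3 + C
The coefficient in lowest terms is 16/3, and its numerator is 16

16


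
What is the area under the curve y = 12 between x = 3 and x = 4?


The area under a constant function y = 12 is a rectangle.
Width = 4 - 3 = 1
Height = 12
Area = width * height
= 1 * 12
= 12

12


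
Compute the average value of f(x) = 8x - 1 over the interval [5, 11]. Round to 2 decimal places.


Average value = 1/(b-a) * integral from a to b of f(x) dx
First compute the integral of 8x - 1:
F(x) = 4x^2 - x
F(11) = 4 * 121 - 1 * 11 = 473
F(5) = 4 * 25 - 1 * 5 = 95
Integral = 473 - 95 = 378
Average = 378 / (11 - 5) = 378 / 6
= 63 = 63.00

63.00


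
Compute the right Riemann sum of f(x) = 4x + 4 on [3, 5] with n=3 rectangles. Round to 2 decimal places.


Right Riemann sum uses right endpoints of each subinterval.
Interval: [3, 5], n = 3
dx = (5 - 3) / 3 = 2/3
Right endpoints: [11/3, 13/3, 5]
f values: [56/3, 64/3, 24]
Sum = dx * (sum of f values)
= 2/3 * 64
= 128/3 ≈ 42.67

42.67


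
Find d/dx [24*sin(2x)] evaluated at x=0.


Apply the chain rule to differentiate 24*sin(2x):
d/dx [24*sin(2x)]
= 24 * cos(2x) * d/dx(2x)
= 24 * 2 * cos(2x)
= 48 * cos(2x)
Evaluate at x = 0:
= 48 * cos(0)
= 48 * 1
= 48

48


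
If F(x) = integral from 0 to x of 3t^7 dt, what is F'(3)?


By the Fundamental Theorem of Calculus (Part 1):
If F(x) = integral from 0 to x of f(t) dt, then F'(x) = f(x)
Here f(t) = 3t^7
So F'(x) = 3x^7
Evaluate at x = 3:
F'(3) = 3 * 3^7
= 3 * 2187
= 6561

6561


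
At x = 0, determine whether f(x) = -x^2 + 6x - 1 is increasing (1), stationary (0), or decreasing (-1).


Compute f'(x) to determine behavior:
f'(x) = -2x + 6
f'(0) = -2 * 0 + 6
= 0 + 6
= 6
Since f'(0) > 0, the function is increasing (1)

1


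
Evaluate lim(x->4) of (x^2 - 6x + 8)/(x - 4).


Direct substitution gives 0/0, so we factor the numerator.
Factor: (x^2 - 6x + 8) = (x - 4)(x - 2)
Cancel the common factor (x - 4):
(x^2 - 6x + 8)/(x - 4) = (x - 2)
Now substitute x = 4:
= (4) - (2) = 2

2


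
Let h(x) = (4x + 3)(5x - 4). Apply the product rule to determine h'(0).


Let u(x) = 4x + 3 and v(x) = 5x - 4
u'(x) = 4
v'(x) = 5
Product rule: h'(x) = u'(x)*v(x) + u(x)*v'(x)
= 4 * (5x - 4) + (4x + 3) * 5
At x = 0:
u(0) = 4 * 0 + 3 = 3
v(0) = 5 * 0 - 4 = -4
h'(0) = 4 * (-4) + 3 * 5
= -16 + 15
= -1

-1


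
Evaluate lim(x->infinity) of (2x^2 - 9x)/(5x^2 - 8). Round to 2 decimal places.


For limits at infinity with equal-degree polynomials,
we compare leading coefficients.
Numerator leading term: 2x^2
Denominator leading term: 5x^2
Divide both by x^2:
lim = (2 - 9/x) / (5 - 8/x^2)
As x -> infinity, the 1/x and 1/x^2 terms vanish:
= 2/5 = 0.40

0.40


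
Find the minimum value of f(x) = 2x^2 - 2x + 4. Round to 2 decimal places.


For a quadratic f(x) = ax^2 + bx + c with a > 0, the minimum is at the vertex.
Vertex x-coordinate: x = -b/(2a)
x = -(-2) / (2 * 2)
x = 2/4 = 1/2
Substitute back to find the minimum value:
f(1/2) = 2 * (1/2)^2 - 2 * (1/2) + 4
= 1/2 - 1 + 4
= 7/2 = 3.50

3.50


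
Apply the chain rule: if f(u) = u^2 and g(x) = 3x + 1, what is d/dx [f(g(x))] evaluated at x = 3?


Using the chain rule: (f(g(x)))' = f'(g(x)) * g'(x)
First, find g(3):
g(3) = 3 * 3 + 1 = 10
Next, f'(u) = 2u
And g'(x) = 3
So f'(g(3)) * g'(3)
= 2 * 10 * 3
= 60

60


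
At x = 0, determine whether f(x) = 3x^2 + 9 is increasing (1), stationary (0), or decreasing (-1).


Compute f'(x) to determine behavior:
f'(x) = 6x
f'(0) = 6 * 0 + 0
= 0 + 0
= 0
Since f'(0) = 0, the function is stationary (0)

0


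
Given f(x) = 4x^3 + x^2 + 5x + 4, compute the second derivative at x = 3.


First derivative:
f'(x) = 12x^2 + 2x + 5
Second derivative:
f''(x) = 24x + 2
Substitute x = 3:
f''(3) = 24 * 3 + 2
= 72 + 2
= 74

74


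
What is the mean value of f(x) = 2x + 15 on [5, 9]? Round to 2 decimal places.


Average value = 1/(b-a) * integral from a to b of f(x) dx
First compute the integral of 2x + 15:
F(x) = x^2 + 15x
F(9) = 1 * 81 + 15 * 9 = 216
F(5) = 1 * 25 + 15 * 5 = 100
Integral = 216 - 100 = 116
Average = 116 / (9 - 5) = 116 / 4
= 29 = 29.00

29.00


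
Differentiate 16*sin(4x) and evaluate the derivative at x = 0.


Apply the chain rule to differentiate 16*sin(4x):
d/dx [16*sin(4x)]
= 16 * cos(4x) * d/dx(4x)
= 16 * 4 * cos(4x)
= 64 * cos(4x)
Evaluate at x = 0:
= 64 * cos(0)
= 64 * 1
= 64

64


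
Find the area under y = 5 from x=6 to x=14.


The area under a constant function y = 5 is a rectangle.
Width = 14 - 6 = 8
Height = 5
Area = width * height
= 8 * 5
= 40

40


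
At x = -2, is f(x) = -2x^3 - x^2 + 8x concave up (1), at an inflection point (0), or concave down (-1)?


Concavity is determined by the sign of f''(x).
f(x) = -2x^3 - x^2 + 8x
f'(x) = -6x^2 - 2x + 8
f''(x) = -12x - 2
f''(-2) = -12 * (-2) - 2
= 24 - 2
= 22
Since f''(-2) > 0, the function is concave up (1)

1


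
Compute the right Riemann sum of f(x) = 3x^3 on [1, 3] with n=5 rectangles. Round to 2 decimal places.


Right Riemann sum uses right endpoints of each subinterval.
Interval: [1, 3], n = 5
dx = (3 - 1) / 5 = 2/5
Right endpoints: [7/5, 9/5, 11/5, 13/5, 3]
f values: [1029/125, 2187/125, 3993/125, 6591/125, 81]
Sum = dx * (sum of f values)
= 2/5 * 957/5
= 1914/25 = 76.56

76.56


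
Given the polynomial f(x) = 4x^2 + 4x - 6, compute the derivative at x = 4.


Differentiate term by term using power and sum rules:
f(x) = 4x^2 + 4x - 6
f'(x) = 8x + 4
Substitute x = 4:
f'(4) = 8 * 4 + 4
= 32 + 4
= 36

36


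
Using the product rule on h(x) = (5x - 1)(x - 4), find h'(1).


Let u(x) = 5x - 1 and v(x) = x - 4
u'(x) = 5
v'(x) = 1
Product rule: h'(x) = u'(x)*v(x) + u(x)*v'(x)
= 5 * (x - 4) + (5x - 1) * 1
At x = 1:
u(1) = 5 * 1 - 1 = 4
v(1) = 1 * 1 - 4 = -3
h'(1) = 5 * (-3) + 4 * 1
= -15 + 4
= -11

-11


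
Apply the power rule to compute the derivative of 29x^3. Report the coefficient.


We apply the power rule: d/dx [ax^n] = a*n * x^(n-1)
d/dx [29x^3]
= 29 * 3 * x^(3-1)
= 87x^2
The coefficient is 87

87


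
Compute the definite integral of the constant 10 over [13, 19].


The integral of a constant k over [a, b] equals k * (b - a).
integral from 13 to 19 of 10 dx
= 10 * (19 - 13)
= 10 * 6
= 60

60


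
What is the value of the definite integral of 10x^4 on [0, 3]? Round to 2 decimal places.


Find the antiderivative of 10x^4:
F(x) = 10/5 * x^5
Apply the Fundamental Theorem of Calculus:
F(3) - F(0)
= 10/5 * 3^5 - 10/5 * 0^5
= 10/5 * (243 - 0)
= 10/5 * 243
= 486 = 486.00

486.00


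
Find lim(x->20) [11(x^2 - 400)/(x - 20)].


Direct substitution gives 0/0, so we factor the numerator.
Factor: 11(x^2 - 400) = 11 * (x - 20)(x + 20)
Cancel the common factor (x - 20):
11(x^2 - 400)/(x - 20) = 11 * (x + 20)
Now substitute x = 20:
= 11 * (20 + 20) = 440

440


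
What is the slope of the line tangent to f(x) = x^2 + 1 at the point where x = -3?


The slope of the tangent line equals f'(x) at the point.
f(x) = x^2 + 1
f'(x) = 2x
At x = -3:
f'(-3) = 2 * (-3) + 0
= -6 + 0
= -6

-6


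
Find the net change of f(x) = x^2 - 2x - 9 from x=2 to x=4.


Net change = f(b) - f(a)
f(x) = x^2 - 2x - 9
Compute f(4):
f(4) = 1 * 4^2 - 2 * 4 - 9
= 16 - 8 - 9
= -1
Compute f(2):
f(2) = 1 * 2^2 - 2 * 2 - 9
= 4 - 4 - 9
= -9
Net change = -1 - (-9) = 8

8


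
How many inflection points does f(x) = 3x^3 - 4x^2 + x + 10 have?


Inflection points occur where f''(x) = 0 and concavity changes.
f(x) = 3x^3 - 4x^2 + x + 10
f'(x) = 9x^2 - 8x + 1
f''(x) = 18x - 8
Set f''(x) = 0:
18x - 8 = 0
x = 8 / 18 = 4/9
Since f''(x) is linear (degree 1), it changes sign at this point.
Therefore there is exactly 1 inflection point.

1


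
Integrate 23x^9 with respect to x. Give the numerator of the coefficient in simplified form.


Apply the power rule for integration:
integral of ax^n dx = a/(n+1) * x^(n+1) + C
integral of 23x^9 dx
= 23/10 * x^10 + C
The coefficient in lowest terms is 23/10, and its numerator is 23

23


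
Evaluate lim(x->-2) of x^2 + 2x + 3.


Since polynomials are continuous, we use direct substitution.
lim(x->-2) of x^2 + 2x + 3
= 1 * (-2)^2 + 2 * (-2) + 3
= 4 - 4 + 3
= 3

3


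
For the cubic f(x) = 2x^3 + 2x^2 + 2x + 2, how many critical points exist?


Find where f'(x) = 0:
f(x) = 2x^3 + 2x^2 + 2x + 2
f'(x) = 6x^2 + 4x + 2
This is a quadratic in x. Use the discriminant to count real roots.
Discriminant = (4)^2 - 4 * 6 * 2
= 16 - 48
= -32
Since discriminant < 0, f'(x) = 0 has no real solutions.
Number of critical points: 0

0


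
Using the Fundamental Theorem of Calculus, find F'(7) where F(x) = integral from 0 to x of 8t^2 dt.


By the Fundamental Theorem of Calculus (Part 1):
If F(x) = integral from 0 to x of f(t) dt, then F'(x) = f(x)
Here f(t) = 8t^2
So F'(x) = 8x^2
Evaluate at x = 7:
F'(7) = 8 * 7^2
= 8 * 49
= 392

392


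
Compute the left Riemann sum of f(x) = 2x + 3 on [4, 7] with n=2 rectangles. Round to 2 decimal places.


Left Riemann sum uses left endpoints of each subinterval.
Interval: [4, 7], n = 2
dx = (7 - 4) / 2 = 3/2
Left endpoints: [4, 11/2]
f values: [11, 14]
Sum = dx * (sum of f values)
= 3/2 * 25
= 75/2 = 37.50

37.50


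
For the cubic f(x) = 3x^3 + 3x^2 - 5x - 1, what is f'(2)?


Differentiate f(x) = 3x^3 + 3x^2 - 5x - 1 term by term:
f'(x) = 9x^2 + 6x - 5
Substitute x = 2:
f'(2) = 9 * 2^2 + 6 * 2 - 5
= 36 + 12 - 5
= 43

43


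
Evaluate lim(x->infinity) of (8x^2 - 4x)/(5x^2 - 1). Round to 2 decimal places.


For limits at infinity with equal-degree polynomials,
we compare leading coefficients.
Numerator leading term: 8x^2
Denominator leading term: 5x^2
Divide both by x^2:
lim = (8 - 4/x) / (5 - 1/x^2)
As x -> infinity, the 1/x and 1/x^2 terms vanish:
= 8/5 = 1.60

1.60


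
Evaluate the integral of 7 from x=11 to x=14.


The integral of a constant k over [a, b] equals k * (b - a).
integral from 11 to 14 of 7 dx
= 7 * (14 - 11)
= 7 * 3
= 21

21


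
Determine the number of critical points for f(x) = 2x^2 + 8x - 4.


Find where f'(x) = 0:
f'(x) = 4x + 8
Set f'(x) = 0:
4x + 8 = 0
x = -8 / 4 = -2
This is a linear equation in x, so there is exactly one solution.
Number of critical points: 1

1


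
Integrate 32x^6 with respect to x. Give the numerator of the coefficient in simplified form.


Apply the power rule for integration:
integral of ax^n dx = a/(n+1) * x^(n+1) + C
integral of 32x^6 dx
= 32/7 * x^7 + C
The coefficient in lowest terms is 32/7, and its numerator is 32

32


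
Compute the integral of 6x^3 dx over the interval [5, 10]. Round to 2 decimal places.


Find the antiderivative of 6x^3:
F(x) = 6/4 * x^4
Apply the Fundamental Theorem of Calculus:
F(10) - F(5)
= 6/4 * 10^4 - 6/4 * 5^4
= 6/4 * (10000 - 625)
= 6/4 * 9375
= 28125/2 = 14062.50

14062.50


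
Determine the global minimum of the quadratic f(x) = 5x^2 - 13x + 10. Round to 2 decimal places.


For a quadratic f(x) = ax^2 + bx + c with a > 0, the minimum is at the vertex.
Vertex x-coordinate: x = -b/(2a)
x = -(-13) / (2 * 5)
x = 13/10
Substitute back to find the minimum value:
f(13/10) = 5 * (13/10)^2 - 13 * (13/10) + 10
= 169/20 - 169/10 + 10
= 31/20 = 1.55

1.55


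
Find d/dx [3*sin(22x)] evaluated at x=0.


Apply the chain rule to differentiate 3*sin(22x):
d/dx [3*sin(22x)]
= 3 * cos(22x) * d/dx(22x)
= 3 * 22 * cos(22x)
= 66 * cos(22x)
Evaluate at x = 0:
= 66 * cos(0)
= 66 * 1
= 66

66


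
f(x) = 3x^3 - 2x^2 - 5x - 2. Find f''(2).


First derivative:
f'(x) = 9x^2 - 4x - 5
Second derivative:
f''(x) = 18x - 4
Substitute x = 2:
f''(2) = 18 * 2 - 4
= 36 - 4
= 32

32


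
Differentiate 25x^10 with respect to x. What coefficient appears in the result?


We apply the power rule: d/dx [ax^n] = a*n * x^(n-1)
d/dx [25x^10]
= 25 * 10 * x^(10-1)
= 250x^9
The coefficient is 250

250


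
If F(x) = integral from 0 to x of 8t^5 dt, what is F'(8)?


By the Fundamental Theorem of Calculus (Part 1):
If F(x) = integral from 0 to x of f(t) dt, then F'(x) = f(x)
Here f(t) = 8t^5
So F'(x) = 8x^5
Evaluate at x = 8:
F'(8) = 8 * 8^5
= 8 * 32768
= 262144

262144


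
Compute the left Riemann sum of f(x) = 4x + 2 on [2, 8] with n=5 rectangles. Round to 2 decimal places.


Left Riemann sum uses left endpoints of each subinterval.
Interval: [2, 8], n = 5
dx = (8 - 2) / 5 = 6/5
Left endpoints: [2, 16/5, 22/5, 28/5, 34/5]
f values: [10, 74/5, 98/5, 122/5, 146/5]
Sum = dx * (sum of f values)
= 6/5 * 98
= 588/5 = 117.60

117.60


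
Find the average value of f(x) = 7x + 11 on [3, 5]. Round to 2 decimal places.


Average value = 1/(b-a) * integral from a to b of f(x) dx
First compute the integral of 7x + 11:
F(x) = (7/2)x^2 + 11x
F(5) = 7/2 * 25 + 11 * 5 = 285/2
F(3) = 7/2 * 9 + 11 * 3 = 129/2
Integral = 285/2 - 129/2 = 78
Average = 78 / (5 - 3) = 78 / 2
= 39 = 39.00

39.00


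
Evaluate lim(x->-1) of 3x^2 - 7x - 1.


Since polynomials are continuous, we use direct substitution.
lim(x->-1) of 3x^2 - 7x - 1
= 3 * (-1)^2 - 7 * (-1) - 1
= 3 + 7 - 1
= 9

9


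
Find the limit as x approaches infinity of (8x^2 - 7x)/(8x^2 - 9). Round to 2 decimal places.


For limits at infinity with equal-degree polynomials,
we compare leading coefficients.
Numerator leading term: 8x^2
Denominator leading term: 8x^2
Divide both by x^2:
lim = (8 - 7/x) / (8 - 9/x^2)
As x -> infinity, the 1/x and 1/x^2 terms vanish:
= 8/8 = 1 = 1.00

1.00


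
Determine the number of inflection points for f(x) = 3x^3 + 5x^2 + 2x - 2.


Inflection points occur where f''(x) = 0 and concavity changes.
f(x) = 3x^3 + 5x^2 + 2x - 2
f'(x) = 9x^2 + 10x + 2
f''(x) = 18x + 10
Set f''(x) = 0:
18x + 10 = 0
x = -10 / 18 = -5/9
Since f''(x) is linear (degree 1), it changes sign at this point.
Therefore there is exactly 1 inflection point.

1


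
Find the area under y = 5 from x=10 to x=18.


The area under a constant function y = 5 is a rectangle.
Width = 18 - 10 = 8
Height = 5
Area = width * height
= 8 * 5
= 40

40


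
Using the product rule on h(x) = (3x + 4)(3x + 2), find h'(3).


Let u(x) = 3x + 4 and v(x) = 3x + 2
u'(x) = 3
v'(x) = 3
Product rule: h'(x) = u'(x)*v(x) + u(x)*v'(x)
= 3 * (3x + 2) + (3x + 4) * 3
At x = 3:
u(3) = 3 * 3 + 4 = 13
v(3) = 3 * 3 + 2 = 11
h'(3) = 3 * 11 + 13 * 3
= 33 + 39
= 72

72


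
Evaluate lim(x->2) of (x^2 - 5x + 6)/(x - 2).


Direct substitution gives 0/0, so we factor the numerator.
Factor: (x^2 - 5x + 6) = (x - 2)(x - 3)
Cancel the common factor (x - 2):
(x^2 - 5x + 6)/(x - 2) = (x - 3)
Now substitute x = 2:
= (2) - (3) = -1

-1


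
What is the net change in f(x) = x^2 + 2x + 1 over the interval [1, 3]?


Net change = f(b) - f(a)
f(x) = x^2 + 2x + 1
Compute f(3):
f(3) = 1 * 3^2 + 2 * 3 + 1
= 9 + 6 + 1
= 16
Compute f(1):
f(1) = 1 * 1^2 + 2 * 1 + 1
= 1 + 2 + 1
= 4
Net change = 16 - 4 = 12

12


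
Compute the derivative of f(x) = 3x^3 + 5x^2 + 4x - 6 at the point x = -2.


Differentiate f(x) = 3x^3 + 5x^2 + 4x - 6 term by term:
f'(x) = 9x^2 + 10x + 4
Substitute x = -2:
f'(-2) = 9 * (-2)^2 + 10 * (-2) + 4
= 36 - 20 + 4
= 20

20


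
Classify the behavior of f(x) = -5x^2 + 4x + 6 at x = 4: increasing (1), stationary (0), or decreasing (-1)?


Compute f'(x) to determine behavior:
f'(x) = -10x + 4
f'(4) = -10 * 4 + 4
= -40 + 4
= -36
Since f'(4) < 0, the function is decreasing (-1)

-1


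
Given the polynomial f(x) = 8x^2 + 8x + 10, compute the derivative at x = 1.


Differentiate term by term using power and sum rules:
f(x) = 8x^2 + 8x + 10
f'(x) = 16x + 8
Substitute x = 1:
f'(1) = 16 * 1 + 8
= 16 + 8
= 24

24


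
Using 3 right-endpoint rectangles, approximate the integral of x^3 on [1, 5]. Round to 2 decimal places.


Right Riemann sum uses right endpoints of each subinterval.
Interval: [1, 5], n = 3
dx = (5 - 1) / 3 = 4/3
Right endpoints: [7/3, 11/3, 5]
f values: [343/27, 1331/27, 125]
Sum = dx * (sum of f values)
= 4/3 * 187
= 748/3 ≈ 249.33

249.33


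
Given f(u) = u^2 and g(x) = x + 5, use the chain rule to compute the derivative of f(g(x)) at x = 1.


Using the chain rule: (f(g(x)))' = f'(g(x)) * g'(x)
First, find g(1):
g(1) = 1 * 1 + 5 = 6
Next, f'(u) = 2u
And g'(x) = 1
So f'(g(1)) * g'(1)
= 2 * 6 * 1
= 12

12


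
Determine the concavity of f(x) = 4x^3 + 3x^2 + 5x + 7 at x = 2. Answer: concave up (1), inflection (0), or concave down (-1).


Concavity is determined by the sign of f''(x).
f(x) = 4x^3 + 3x^2 + 5x + 7
f'(x) = 12x^2 + 6x + 5
f''(x) = 24x + 6
f''(2) = 24 * 2 + 6
= 48 + 6
= 54
Since f''(2) > 0, the function is concave up (1)

1


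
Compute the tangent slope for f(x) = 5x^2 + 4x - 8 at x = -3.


The slope of the tangent line equals f'(x) at the point.
f(x) = 5x^2 + 4x - 8
f'(x) = 10x + 4
At x = -3:
f'(-3) = 10 * (-3) + 4
= -30 + 4
= -26

-26


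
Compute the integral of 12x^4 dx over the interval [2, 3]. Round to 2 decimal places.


Find the antiderivative of 12x^4:
F(x) = 12/5 * x^5
Apply the Fundamental Theorem of Calculus:
F(3) - F(2)
= 12/5 * 3^5 - 12/5 * 2^5
= 12/5 * (243 - 32)
= 12/5 * 211
= 2532/5 = 506.40

506.40


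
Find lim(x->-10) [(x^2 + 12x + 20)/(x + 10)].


Direct substitution gives 0/0, so we factor the numerator.
Factor: (x^2 + 12x + 20) = (x + 10)(x + 2)
Cancel the common factor (x + 10):
(x^2 + 12x + 20)/(x + 10) = (x + 2)
Now substitute x = -10:
= (-10) - (-2) = -8

-8


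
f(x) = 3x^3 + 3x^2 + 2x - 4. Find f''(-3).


First derivative:
f'(x) = 9x^2 + 6x + 2
Second derivative:
f''(x) = 18x + 6
Substitute x = -3:
f''(-3) = 18 * (-3) + 6
= -54 + 6
= -48

-48


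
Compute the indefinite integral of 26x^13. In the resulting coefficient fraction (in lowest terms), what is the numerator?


Apply the power rule for integration:
integral of ax^n dx = a/(n+1) * x^(n+1) + C
integral of 26x^13 dx
= 26/14 * x^14 + C
= 13/7 * x^14 + C
The coefficient in lowest terms is 13/7, and its numerator is 13

13


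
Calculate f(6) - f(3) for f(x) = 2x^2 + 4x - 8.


Net change = f(b) - f(a)
f(x) = 2x^2 + 4x - 8
Compute f(6):
f(6) = 2 * 6^2 + 4 * 6 - 8
= 72 + 24 - 8
= 88
Compute f(3):
f(3) = 2 * 3^2 + 4 * 3 - 8
= 18 + 12 - 8
= 22
Net change = 88 - 22 = 66

66


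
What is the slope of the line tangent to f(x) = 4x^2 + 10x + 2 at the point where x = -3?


The slope of the tangent line equals f'(x) at the point.
f(x) = 4x^2 + 10x + 2
f'(x) = 8x + 10
At x = -3:
f'(-3) = 8 * (-3) + 10
= -24 + 10
= -14

-14


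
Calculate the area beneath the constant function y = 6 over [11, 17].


The area under a constant function y = 6 is a rectangle.
Width = 17 - 11 = 6
Height = 6
Area = width * height
= 6 * 6
= 36

36


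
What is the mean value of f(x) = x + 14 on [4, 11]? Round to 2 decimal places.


Average value = 1/(b-a) * integral from a to b of f(x) dx
First compute the integral of x + 14:
F(x) = (1/2)x^2 + 14x
F(11) = 1/2 * 121 + 14 * 11 = 429/2
F(4) = 1/2 * 16 + 14 * 4 = 64
Integral = 429/2 - 64 = 301/2
Average = (301/2) / (11 - 4) = (301/2) / 7
= 43/2 = 21.50

21.50


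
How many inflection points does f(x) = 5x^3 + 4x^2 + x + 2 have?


Inflection points occur where f''(x) = 0 and concavity changes.
f(x) = 5x^3 + 4x^2 + x + 2
f'(x) = 15x^2 + 8x + 1
f''(x) = 30x + 8
Set f''(x) = 0:
30x + 8 = 0
x = -8 / 30 = -4/15
Since f''(x) is linear (degree 1), it changes sign at this point.
Therefore there is exactly 1 inflection point.

1


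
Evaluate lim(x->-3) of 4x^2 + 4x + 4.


Since polynomials are continuous, we use direct substitution.
lim(x->-3) of 4x^2 + 4x + 4
= 4 * (-3)^2 + 4 * (-3) + 4
= 36 - 12 + 4
= 28

28


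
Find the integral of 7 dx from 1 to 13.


The integral of a constant k over [a, b] equals k * (b - a).
integral from 1 to 13 of 7 dx
= 7 * (13 - 1)
= 7 * 12
= 84

84


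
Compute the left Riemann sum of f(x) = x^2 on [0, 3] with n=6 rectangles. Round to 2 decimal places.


Left Riemann sum uses left endpoints of each subinterval.
Interval: [0, 3], n = 6
dx = (3 - 0) / 6 = 1/2
Left endpoints: [0, 1/2, 1, 3/2, 2, 5/2]
f values: [0, 1/4, 1, 9/4, 4, 25/4]
Sum = dx * (sum of f values)
= 1/2 * 55/4
= 55/8 ≈ 6.88

6.88


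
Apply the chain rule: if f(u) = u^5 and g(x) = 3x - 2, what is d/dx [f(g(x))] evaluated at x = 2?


Using the chain rule: (f(g(x)))' = f'(g(x)) * g'(x)
First, find g(2):
g(2) = 3 * 2 - 2 = 4
Next, f'(u) = 5u^4
And g'(x) = 3
So f'(g(2)) * g'(2)
= 5 * 4^4 * 3
= 5 * 256 * 3
= 3840

3840


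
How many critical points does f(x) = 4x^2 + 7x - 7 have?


Find where f'(x) = 0:
f'(x) = 8x + 7
Set f'(x) = 0:
8x + 7 = 0
x = -7 / 8 = -7/8
This is a linear equation in x, so there is exactly one solution.
Number of critical points: 1

1


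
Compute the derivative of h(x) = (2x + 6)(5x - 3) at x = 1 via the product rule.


Let u(x) = 2x + 6 and v(x) = 5x - 3
u'(x) = 2
v'(x) = 5
Product rule: h'(x) = u'(x)*v(x) + u(x)*v'(x)
= 2 * (5x - 3) + (2x + 6) * 5
At x = 1:
u(1) = 2 * 1 + 6 = 8
v(1) = 5 * 1 - 3 = 2
h'(1) = 2 * 2 + 8 * 5
= 4 + 40
= 44

44


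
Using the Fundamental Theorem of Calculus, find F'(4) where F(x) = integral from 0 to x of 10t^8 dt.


By the Fundamental Theorem of Calculus (Part 1):
If F(x) = integral from 0 to x of f(t) dt, then F'(x) = f(x)
Here f(t) = 10t^8
So F'(x) = 10x^8
Evaluate at x = 4:
F'(4) = 10 * 4^8
= 10 * 65536
= 655360

655360


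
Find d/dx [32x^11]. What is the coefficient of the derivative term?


We apply the power rule: d/dx [ax^n] = a*n * x^(n-1)
d/dx [32x^11]
= 32 * 11 * x^(11-1)
= 352x^10
The coefficient is 352

352


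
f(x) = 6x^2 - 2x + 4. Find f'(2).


Differentiate term by term using power and sum rules:
f(x) = 6x^2 - 2x + 4
f'(x) = 12x - 2
Substitute x = 2:
f'(2) = 12 * 2 - 2
= 24 - 2
= 22

22


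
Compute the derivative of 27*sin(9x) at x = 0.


Apply the chain rule to differentiate 27*sin(9x):
d/dx [27*sin(9x)]
= 27 * cos(9x) * d/dx(9x)
= 27 * 9 * cos(9x)
= 243 * cos(9x)
Evaluate at x = 0:
= 243 * cos(0)
= 243 * 1
= 243

243


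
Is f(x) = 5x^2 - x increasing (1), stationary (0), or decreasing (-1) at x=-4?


Compute f'(x) to determine behavior:
f'(x) = 10x - 1
f'(-4) = 10 * (-4) - 1
= -40 - 1
= -41
Since f'(-4) < 0, the function is decreasing (-1)

-1


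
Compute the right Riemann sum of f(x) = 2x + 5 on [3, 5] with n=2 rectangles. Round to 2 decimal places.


Right Riemann sum uses right endpoints of each subinterval.
Interval: [3, 5], n = 2
dx = (5 - 3) / 2 = 1
Right endpoints: [4, 5]
f values: [13, 15]
Sum = dx * (sum of f values)
= 1 * 28
= 28 = 28.00

28.00


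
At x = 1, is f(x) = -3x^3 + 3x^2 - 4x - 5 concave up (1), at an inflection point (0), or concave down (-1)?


Concavity is determined by the sign of f''(x).
f(x) = -3x^3 + 3x^2 - 4x - 5
f'(x) = -9x^2 + 6x - 4
f''(x) = -18x + 6
f''(1) = -18 * 1 + 6
= -18 + 6
= -12
Since f''(1) < 0, the function is concave down (-1)

-1


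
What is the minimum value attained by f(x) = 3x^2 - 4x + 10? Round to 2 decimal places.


For a quadratic f(x) = ax^2 + bx + c with a > 0, the minimum is at the vertex.
Vertex x-coordinate: x = -b/(2a)
x = -(-4) / (2 * 3)
x = 4/6 = 2/3
Substitute back to find the minimum value:
f(2/3) = 3 * (2/3)^2 - 4 * (2/3) + 10
= 4/3 - 8/3 + 10
= 26/3 ≈ 8.67

8.67


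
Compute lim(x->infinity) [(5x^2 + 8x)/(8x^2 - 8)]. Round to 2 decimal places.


For limits at infinity with equal-degree polynomials,
we compare leading coefficients.
Numerator leading term: 5x^2
Denominator leading term: 8x^2
Divide both by x^2:
lim = (5 + 8/x) / (8 - 8/x^2)
As x -> infinity, the 1/x and 1/x^2 terms vanish:
= 5/8 ≈ 0.63

0.63


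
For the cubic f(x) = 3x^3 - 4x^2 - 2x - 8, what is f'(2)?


Differentiate f(x) = 3x^3 - 4x^2 - 2x - 8 term by term:
f'(x) = 9x^2 - 8x - 2
Substitute x = 2:
f'(2) = 9 * 2^2 - 8 * 2 - 2
= 36 - 16 - 2
= 18

18


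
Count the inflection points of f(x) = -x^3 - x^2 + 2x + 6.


Inflection points occur where f''(x) = 0 and concavity changes.
f(x) = -x^3 - x^2 + 2x + 6
f'(x) = -3x^2 - 2x + 2
f''(x) = -6x - 2
Set f''(x) = 0:
-6x - 2 = 0
x = 2 / (-6) = -1/3
Since f''(x) is linear (degree 1), it changes sign at this point.
Therefore there is exactly 1 inflection point.

1


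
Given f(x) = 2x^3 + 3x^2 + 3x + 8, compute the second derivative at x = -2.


First derivative:
f'(x) = 6x^2 + 6x + 3
Second derivative:
f''(x) = 12x + 6
Substitute x = -2:
f''(-2) = 12 * (-2) + 6
= -24 + 6
= -18

-18


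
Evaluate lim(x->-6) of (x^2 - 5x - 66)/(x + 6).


Direct substitution gives 0/0, so we factor the numerator.
Factor: (x^2 - 5x - 66) = (x + 6)(x - 11)
Cancel the common factor (x + 6):
(x^2 - 5x - 66)/(x + 6) = (x - 11)
Now substitute x = -6:
= (-6) - (11) = -17

-17


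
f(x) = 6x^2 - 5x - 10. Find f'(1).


Differentiate term by term using power and sum rules:
f(x) = 6x^2 - 5x - 10
f'(x) = 12x - 5
Substitute x = 1:
f'(1) = 12 * 1 - 5
= 12 - 5
= 7

7


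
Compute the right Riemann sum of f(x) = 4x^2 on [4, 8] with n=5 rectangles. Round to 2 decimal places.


Right Riemann sum uses right endpoints of each subinterval.
Interval: [4, 8], n = 5
dx = (8 - 4) / 5 = 4/5
Right endpoints: [24/5, 28/5, 32/5, 36/5, 8]
f values: [2304/25, 3136/25, 4096/25, 5184/25, 256]
Sum = dx * (sum of f values)
= 4/5 * 4224/5
= 16896/25 = 675.84

675.84


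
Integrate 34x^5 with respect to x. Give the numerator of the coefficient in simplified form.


Apply the power rule for integration:
integral of ax^n dx = a/(n+1) * x^(n+1) + C
integral of 34x^5 dx
= 34/6 * x^6 + C
= 17/3 * x^6 + C
The coefficient in lowest terms is 17/3, and its numerator is 17

17


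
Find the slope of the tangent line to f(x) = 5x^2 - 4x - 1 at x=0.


The slope of the tangent line equals f'(x) at the point.
f(x) = 5x^2 - 4x - 1
f'(x) = 10x - 4
At x = 0:
f'(0) = 10 * 0 - 4
= 0 - 4
= -4

-4


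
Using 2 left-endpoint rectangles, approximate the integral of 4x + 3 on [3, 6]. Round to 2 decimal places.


Left Riemann sum uses left endpoints of each subinterval.
Interval: [3, 6], n = 2
dx = (6 - 3) / 2 = 3/2
Left endpoints: [3, 9/2]
f values: [15, 21]
Sum = dx * (sum of f values)
= 3/2 * 36
= 54 = 54.00

54.00


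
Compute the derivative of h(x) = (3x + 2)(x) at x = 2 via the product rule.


Let u(x) = 3x + 2 and v(x) = x
u'(x) = 3
v'(x) = 1
Product rule: h'(x) = u'(x)*v(x) + u(x)*v'(x)
= 3 * (x) + (3x + 2) * 1
At x = 2:
u(2) = 3 * 2 + 2 = 8
v(2) = 1 * 2 + 0 = 2
h'(2) = 3 * 2 + 8 * 1
= 6 + 8
= 14

14


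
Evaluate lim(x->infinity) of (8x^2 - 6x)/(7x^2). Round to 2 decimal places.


For limits at infinity with equal-degree polynomials,
we compare leading coefficients.
Numerator leading term: 8x^2
Denominator leading term: 7x^2
Divide both by x^2:
lim = (8 - 6/x) / (7)
As x -> infinity, the 1/x and 1/x^2 terms vanish:
= 8/7 ≈ 1.14

1.14


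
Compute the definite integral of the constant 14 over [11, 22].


The integral of a constant k over [a, b] equals k * (b - a).
integral from 11 to 22 of 14 dx
= 14 * (22 - 11)
= 14 * 11
= 154

154


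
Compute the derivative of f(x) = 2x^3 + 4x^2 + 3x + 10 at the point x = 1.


Differentiate f(x) = 2x^3 + 4x^2 + 3x + 10 term by term:
f'(x) = 6x^2 + 8x + 3
Substitute x = 1:
f'(1) = 6 * 1^2 + 8 * 1 + 3
= 6 + 8 + 3
= 17

17


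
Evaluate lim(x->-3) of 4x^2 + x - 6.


Since polynomials are continuous, we use direct substitution.
lim(x->-3) of 4x^2 + x - 6
= 4 * (-3)^2 + 1 * (-3) - 6
= 36 - 3 - 6
= 27

27


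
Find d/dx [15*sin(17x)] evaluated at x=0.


Apply the chain rule to differentiate 15*sin(17x):
d/dx [15*sin(17x)]
= 15 * cos(17x) * d/dx(17x)
= 15 * 17 * cos(17x)
= 255 * cos(17x)
Evaluate at x = 0:
= 255 * cos(0)
= 255 * 1
= 255

255


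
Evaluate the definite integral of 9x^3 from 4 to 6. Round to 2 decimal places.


Find the antiderivative of 9x^3:
F(x) = 9/4 * x^4
Apply the Fundamental Theorem of Calculus:
F(6) - F(4)
= 9/4 * 6^4 - 9/4 * 4^4
= 9/4 * (1296 - 256)
= 9/4 * 1040
= 2340 = 2340.00

2340.00


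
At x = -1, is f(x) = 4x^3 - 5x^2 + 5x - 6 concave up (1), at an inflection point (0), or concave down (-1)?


Concavity is determined by the sign of f''(x).
f(x) = 4x^3 - 5x^2 + 5x - 6
f'(x) = 12x^2 - 10x + 5
f''(x) = 24x - 10
f''(-1) = 24 * (-1) - 10
= -24 - 10
= -34
Since f''(-1) < 0, the function is concave down (-1)

-1


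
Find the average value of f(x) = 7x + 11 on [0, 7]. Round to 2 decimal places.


Average value = 1/(b-a) * integral from a to b of f(x) dx
First compute the integral of 7x + 11:
F(x) = (7/2)x^2 + 11x
F(7) = 7/2 * 49 + 11 * 7 = 497/2
F(0) = 7/2 * 0 + 11 * 0 = 0
Integral = 497/2 - 0 = 497/2
Average = (497/2) / (7 - 0) = (497/2) / 7
= 71/2 = 35.50

35.50


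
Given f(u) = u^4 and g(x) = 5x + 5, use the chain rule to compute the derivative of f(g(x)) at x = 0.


Using the chain rule: (f(g(x)))' = f'(g(x)) * g'(x)
First, find g(0):
g(0) = 5 * 0 + 5 = 5
Next, f'(u) = 4u^3
And g'(x) = 5
So f'(g(0)) * g'(0)
= 4 * 5^3 * 5
= 4 * 125 * 5
= 2500

2500


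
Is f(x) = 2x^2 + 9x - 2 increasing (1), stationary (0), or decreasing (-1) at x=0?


Compute f'(x) to determine behavior:
f'(x) = 4x + 9
f'(0) = 4 * 0 + 9
= 0 + 9
= 9
Since f'(0) > 0, the function is increasing (1)

1


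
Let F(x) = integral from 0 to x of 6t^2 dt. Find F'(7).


By the Fundamental Theorem of Calculus (Part 1):
If F(x) = integral from 0 to x of f(t) dt, then F'(x) = f(x)
Here f(t) = 6t^2
So F'(x) = 6x^2
Evaluate at x = 7:
F'(7) = 6 * 7^2
= 6 * 49
= 294

294


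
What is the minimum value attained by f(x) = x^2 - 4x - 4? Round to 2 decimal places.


For a quadratic f(x) = ax^2 + bx + c with a > 0, the minimum is at the vertex.
Vertex x-coordinate: x = -b/(2a)
x = -(-4) / (2 * 1)
x = 4/2 = 2
Substitute back to find the minimum value:
f(2) = 1 * 2^2 - 4 * 2 - 4
= 4 - 8 - 4
= -8 = -8.00

-8.00


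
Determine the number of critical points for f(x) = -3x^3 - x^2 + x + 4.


Find where f'(x) = 0:
f(x) = -3x^3 - x^2 + x + 4
f'(x) = -9x^2 - 2x + 1
This is a quadratic in x. Use the discriminant to count real roots.
Discriminant = (-2)^2 - 4 * (-9) * 1
= 4 - (-36)
= 40
Since discriminant > 0, f'(x) = 0 has 2 real solutions.
Number of critical points: 2

2


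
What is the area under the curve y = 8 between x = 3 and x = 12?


The area under a constant function y = 8 is a rectangle.
Width = 12 - 3 = 9
Height = 8
Area = width * height
= 9 * 8
= 72

72


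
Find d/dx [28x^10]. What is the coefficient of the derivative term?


We apply the power rule: d/dx [ax^n] = a*n * x^(n-1)
d/dx [28x^10]
= 28 * 10 * x^(10-1)
= 280x^9
The coefficient is 280

280


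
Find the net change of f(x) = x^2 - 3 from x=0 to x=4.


Net change = f(b) - f(a)
f(x) = x^2 - 3
Compute f(4):
f(4) = 1 * 4^2 + 0 * 4 - 3
= 16 + 0 - 3
= 13
Compute f(0):
f(0) = 1 * 0^2 + 0 * 0 - 3
= 0 + 0 - 3
= -3
Net change = 13 - (-3) = 16

16


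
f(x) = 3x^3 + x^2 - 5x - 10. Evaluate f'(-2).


Differentiate f(x) = 3x^3 + x^2 - 5x - 10 term by term:
f'(x) = 9x^2 + 2x - 5
Substitute x = -2:
f'(-2) = 9 * (-2)^2 + 2 * (-2) - 5
= 36 - 4 - 5
= 27

27


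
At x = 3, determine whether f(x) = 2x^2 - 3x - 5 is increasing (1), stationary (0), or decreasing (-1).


Compute f'(x) to determine behavior:
f'(x) = 4x - 3
f'(3) = 4 * 3 - 3
= 12 - 3
= 9
Since f'(3) > 0, the function is increasing (1)

1


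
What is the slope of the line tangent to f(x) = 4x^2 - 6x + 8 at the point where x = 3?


The slope of the tangent line equals f'(x) at the point.
f(x) = 4x^2 - 6x + 8
f'(x) = 8x - 6
At x = 3:
f'(3) = 8 * 3 - 6
= 24 - 6
= 18

18


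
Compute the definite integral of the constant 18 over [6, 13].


The integral of a constant k over [a, b] equals k * (b - a).
integral from 6 to 13 of 18 dx
= 18 * (13 - 6)
= 18 * 7
= 126

126


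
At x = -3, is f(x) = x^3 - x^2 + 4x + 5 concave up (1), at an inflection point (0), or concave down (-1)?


Concavity is determined by the sign of f''(x).
f(x) = x^3 - x^2 + 4x + 5
f'(x) = 3x^2 - 2x + 4
f''(x) = 6x - 2
f''(-3) = 6 * (-3) - 2
= -18 - 2
= -20
Since f''(-3) < 0, the function is concave down (-1)

-1


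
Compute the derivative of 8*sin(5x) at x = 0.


Apply the chain rule to differentiate 8*sin(5x):
d/dx [8*sin(5x)]
= 8 * cos(5x) * d/dx(5x)
= 8 * 5 * cos(5x)
= 40 * cos(5x)
Evaluate at x = 0:
= 40 * cos(0)
= 40 * 1
= 40

40


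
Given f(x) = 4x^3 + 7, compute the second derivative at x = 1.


First derivative:
f'(x) = 12x^2
Second derivative:
f''(x) = 24x
Substitute x = 1:
f''(1) = 24 * 1 + 0
= 24 + 0
= 24

24


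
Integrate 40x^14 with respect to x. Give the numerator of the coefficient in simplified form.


Apply the power rule for integration:
integral of ax^n dx = a/(n+1) * x^(n+1) + C
integral of 40x^14 dx
= 40/15 * x^15 + C
= 8/3 * x^15 + C
The coefficient in lowest terms is 8/3, and its numerator is 8

8


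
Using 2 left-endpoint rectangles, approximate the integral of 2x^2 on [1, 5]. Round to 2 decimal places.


Left Riemann sum uses left endpoints of each subinterval.
Interval: [1, 5], n = 2
dx = (5 - 1) / 2 = 2
Left endpoints: [1, 3]
f values: [2, 18]
Sum = dx * (sum of f values)
= 2 * 20
= 40 = 40.00

40.00


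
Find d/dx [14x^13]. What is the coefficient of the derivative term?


We apply the power rule: d/dx [ax^n] = a*n * x^(n-1)
d/dx [14x^13]
= 14 * 13 * x^(13-1)
= 182x^12
The coefficient is 182

182


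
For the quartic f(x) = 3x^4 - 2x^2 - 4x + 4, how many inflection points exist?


Inflection points occur where f''(x) = 0 and concavity changes.
f(x) = 3x^4 - 2x^2 - 4x + 4
f'(x) = 12x^3 - 4x - 4
f''(x) = 36x^2 - 4
This is a quadratic in x. Use the discriminant to count real roots.
Discriminant = (0)^2 - 4 * 36 * (-4)
= 0 - (-576)
= 576
Since discriminant > 0, f''(x) = 0 has 2 distinct real solutions.
A quadratic with two distinct real roots changes sign at each root, so concavity changes at both.
Number of inflection points: 2

2


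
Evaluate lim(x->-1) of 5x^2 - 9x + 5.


Since polynomials are continuous, we use direct substitution.
lim(x->-1) of 5x^2 - 9x + 5
= 5 * (-1)^2 - 9 * (-1) + 5
= 5 + 9 + 5
= 19

19


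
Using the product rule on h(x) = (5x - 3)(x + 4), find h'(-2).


Let u(x) = 5x - 3 and v(x) = x + 4
u'(x) = 5
v'(x) = 1
Product rule: h'(x) = u'(x)*v(x) + u(x)*v'(x)
= 5 * (x + 4) + (5x - 3) * 1
At x = -2:
u(-2) = 5 * (-2) - 3 = -13
v(-2) = 1 * (-2) + 4 = 2
h'(-2) = 5 * 2 + (-13) * 1
= 10 - 13
= -3

-3


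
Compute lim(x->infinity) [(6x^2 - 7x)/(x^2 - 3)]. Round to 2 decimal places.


For limits at infinity with equal-degree polynomials,
we compare leading coefficients.
Numerator leading term: 6x^2
Denominator leading term: x^2
Divide both by x^2:
lim = (6 - 7/x) / (1 - 3/x^2)
As x -> infinity, the 1/x and 1/x^2 terms vanish:
= 6/1 = 6 = 6.00

6.00


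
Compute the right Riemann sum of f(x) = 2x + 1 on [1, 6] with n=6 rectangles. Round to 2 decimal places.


Right Riemann sum uses right endpoints of each subinterval.
Interval: [1, 6], n = 6
dx = (6 - 1) / 6 = 5/6
Right endpoints: [11/6, 8/3, 7/2, 13/3, 31/6, 6]
f values: [14/3, 19/3, 8, 29/3, 34/3, 13]
Sum = dx * (sum of f values)
= 5/6 * 53
= 265/6 ≈ 44.17

44.17


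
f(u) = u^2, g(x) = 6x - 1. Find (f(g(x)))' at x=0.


Using the chain rule: (f(g(x)))' = f'(g(x)) * g'(x)
First, find g(0):
g(0) = 6 * 0 - 1 = -1
Next, f'(u) = 2u
And g'(x) = 6
So f'(g(0)) * g'(0)
= 2 * (-1) * 6
= -12

-12


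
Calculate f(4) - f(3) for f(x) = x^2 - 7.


Net change = f(b) - f(a)
f(x) = x^2 - 7
Compute f(4):
f(4) = 1 * 4^2 + 0 * 4 - 7
= 16 + 0 - 7
= 9
Compute f(3):
f(3) = 1 * 3^2 + 0 * 3 - 7
= 9 + 0 - 7
= 2
Net change = 9 - 2 = 7

7


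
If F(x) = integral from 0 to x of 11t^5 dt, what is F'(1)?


By the Fundamental Theorem of Calculus (Part 1):
If F(x) = integral from 0 to x of f(t) dt, then F'(x) = f(x)
Here f(t) = 11t^5
So F'(x) = 11x^5
Evaluate at x = 1:
F'(1) = 11 * 1^5
= 11 * 1
= 11

11
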